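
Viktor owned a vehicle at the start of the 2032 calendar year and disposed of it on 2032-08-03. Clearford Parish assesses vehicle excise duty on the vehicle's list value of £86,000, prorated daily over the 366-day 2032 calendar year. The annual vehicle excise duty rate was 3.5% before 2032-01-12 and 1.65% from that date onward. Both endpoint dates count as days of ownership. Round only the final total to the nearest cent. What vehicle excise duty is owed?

2032-01-01 to 2032-01-11: 11 days at 3.5% → £86,000 × 3.5% × 11/366 = £90.4645
2032-01-12 to 2032-08-03: 205 days at 1.65% → £86,000 × 1.65% × 205/366 = £794.7951
Total = £885.2596

£885.26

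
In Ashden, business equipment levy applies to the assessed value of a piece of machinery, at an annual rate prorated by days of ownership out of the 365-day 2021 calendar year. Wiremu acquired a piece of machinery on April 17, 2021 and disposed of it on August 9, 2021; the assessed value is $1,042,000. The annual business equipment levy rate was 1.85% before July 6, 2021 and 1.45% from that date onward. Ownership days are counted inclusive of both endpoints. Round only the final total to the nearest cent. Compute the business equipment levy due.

$5,673.90

April 17 – July 5, 2021: 80 days at 1.85% → $1,042,000 × 1.85% × 80/365 = $4,225.0959
July 6 – August 9, 2021: 35 days at 1.45% → $1,042,000 × 1.45% × 35/365 = $1,448.8082
Total = $5,673.9041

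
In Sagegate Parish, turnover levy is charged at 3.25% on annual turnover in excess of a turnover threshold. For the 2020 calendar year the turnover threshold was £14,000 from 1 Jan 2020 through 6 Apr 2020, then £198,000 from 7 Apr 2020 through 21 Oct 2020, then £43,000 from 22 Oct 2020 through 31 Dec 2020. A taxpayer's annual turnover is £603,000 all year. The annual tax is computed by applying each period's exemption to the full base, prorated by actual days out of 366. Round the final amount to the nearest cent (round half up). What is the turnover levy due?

£15,724.58

1 Jan – 6 Apr 2020: 97 days, exemption £14,000 → (£603,000 − £14,000) × 3.25% × 97/366 = £5,073.2855
7 Apr – 21 Oct 2020: 198 days, exemption £198,000 → (£603,000 − £198,000) × 3.25% × 198/366 = £7,120.6967
22 Oct – 31 Dec 2020: 71 days, exemption £43,000 → (£603,000 − £43,000) × 3.25% × 71/366 = £3,530.6011
Total = £15,724.5833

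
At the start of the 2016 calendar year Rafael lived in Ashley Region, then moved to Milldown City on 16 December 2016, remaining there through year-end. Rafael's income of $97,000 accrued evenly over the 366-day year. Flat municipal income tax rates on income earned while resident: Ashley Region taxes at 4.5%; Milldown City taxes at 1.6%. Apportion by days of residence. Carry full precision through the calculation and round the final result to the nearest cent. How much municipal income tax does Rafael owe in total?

Ashley Region, 1 January – 15 December 2016: 350 days → $97,000 × 4.5% × 350/366 = $4,174.1803
Milldown City, 16 December – 31 December 2016: 16 days → $97,000 × 1.6% × 16/366 = $67.8470
Total = $4,242.0273

$4,242.03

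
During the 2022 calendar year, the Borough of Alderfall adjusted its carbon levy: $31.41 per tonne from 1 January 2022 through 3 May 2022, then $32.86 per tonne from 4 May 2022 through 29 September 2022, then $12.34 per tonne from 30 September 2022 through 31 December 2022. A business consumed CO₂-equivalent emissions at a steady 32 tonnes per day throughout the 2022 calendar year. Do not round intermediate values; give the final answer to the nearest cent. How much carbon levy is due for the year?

$317,030.08

1 January – 3 May 2022: 123 days × 32 tonnes/day = 3,936 tonnes at $31.41/tonne → $123,629.76
4 May – 29 September 2022: 149 days × 32 tonnes/day = 4,768 tonnes at $32.86/tonne → $156,676.48
30 September – 31 December 2022: 93 days × 32 tonnes/day = 2,976 tonnes at $12.34/tonne → $36,723.84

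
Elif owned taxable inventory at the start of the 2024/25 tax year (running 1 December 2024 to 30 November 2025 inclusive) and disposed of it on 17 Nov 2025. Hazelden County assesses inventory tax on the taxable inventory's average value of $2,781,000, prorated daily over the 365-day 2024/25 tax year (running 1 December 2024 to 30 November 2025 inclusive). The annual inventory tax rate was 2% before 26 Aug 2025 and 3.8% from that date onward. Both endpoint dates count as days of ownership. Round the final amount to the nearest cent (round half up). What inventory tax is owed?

1 Dec 2024 – 25 Aug 2025: 268 days at 2% → $2,781,000 × 2% × 268/365 = $40,838.7945
26 Aug – 17 Nov 2025: 84 days at 3.8% → $2,781,000 × 3.8% × 84/365 = $24,320.4164
Total = $65,159.2110

$65,159.21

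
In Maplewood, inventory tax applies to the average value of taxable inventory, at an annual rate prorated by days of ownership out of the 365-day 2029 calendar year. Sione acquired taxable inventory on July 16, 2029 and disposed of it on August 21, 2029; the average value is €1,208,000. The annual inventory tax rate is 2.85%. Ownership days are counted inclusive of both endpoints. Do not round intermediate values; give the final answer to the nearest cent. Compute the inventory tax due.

€3,489.96

Days held (July 16 – August 21, 2029): 37 out of 365
Tax = €1,208,000 × 2.85% × 37/365 = €3,489.9616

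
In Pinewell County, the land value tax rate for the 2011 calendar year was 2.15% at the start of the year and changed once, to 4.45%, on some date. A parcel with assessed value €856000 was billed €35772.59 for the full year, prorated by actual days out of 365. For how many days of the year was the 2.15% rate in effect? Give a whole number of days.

Let d = days at the first rate; then 365 − d days at the second rate.
€856000 × [2.15%·d + 4.45%·(365−d)] / 365 = €35772.59
Solving gives d = 43, so the new rate took effect on February 13, 2011.

43 days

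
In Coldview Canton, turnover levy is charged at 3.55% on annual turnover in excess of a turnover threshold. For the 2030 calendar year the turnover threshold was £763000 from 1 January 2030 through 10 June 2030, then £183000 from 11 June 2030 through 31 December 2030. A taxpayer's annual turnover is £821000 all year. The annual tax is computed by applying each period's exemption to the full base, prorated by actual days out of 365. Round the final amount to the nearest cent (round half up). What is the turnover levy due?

1 January – 10 June 2030: 161 days, exemption £763000 → (£821000 − £763000) × 3.55% × 161/365 = £908.2164
11 June – 31 December 2030: 204 days, exemption £183000 → (£821000 − £183000) × 3.55% × 204/365 = £12658.6192
Total = £13566.8356

£13566.84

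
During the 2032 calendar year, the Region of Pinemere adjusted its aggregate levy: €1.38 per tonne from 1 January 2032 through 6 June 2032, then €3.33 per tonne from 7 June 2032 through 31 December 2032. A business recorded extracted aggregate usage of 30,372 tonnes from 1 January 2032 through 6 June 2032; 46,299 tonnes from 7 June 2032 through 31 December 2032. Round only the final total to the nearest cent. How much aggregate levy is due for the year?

€196,089.03

1 January – 6 June 2032: 30,372 tonnes at €1.38/tonne → €41,913.36
7 June – 31 December 2032: 46,299 tonnes at €3.33/tonne → €154,175.67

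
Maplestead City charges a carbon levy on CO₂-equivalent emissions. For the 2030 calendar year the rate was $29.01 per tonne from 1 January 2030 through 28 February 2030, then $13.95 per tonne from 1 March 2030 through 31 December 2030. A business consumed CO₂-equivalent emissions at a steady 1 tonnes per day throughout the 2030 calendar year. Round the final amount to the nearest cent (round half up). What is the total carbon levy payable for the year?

1 January – 28 February 2030: 59 days × 1 tonnes/day = 59 tonnes at $29.01/tonne → $1,711.59
1 March – 31 December 2030: 306 days × 1 tonnes/day = 306 tonnes at $13.95/tonne → $4,268.70

$5,980.29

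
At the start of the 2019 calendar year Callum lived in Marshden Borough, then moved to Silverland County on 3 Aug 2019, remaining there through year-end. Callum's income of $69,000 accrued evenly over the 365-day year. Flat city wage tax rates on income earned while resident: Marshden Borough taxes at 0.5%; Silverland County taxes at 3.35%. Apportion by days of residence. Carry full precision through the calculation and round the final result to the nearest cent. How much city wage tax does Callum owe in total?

$1,158.54

Marshden Borough, 1 Jan – 2 Aug 2019: 214 days → $69,000 × 0.5% × 214/365 = $202.2740
Silverland County, 3 Aug – 31 Dec 2019: 151 days → $69,000 × 3.35% × 151/365 = $956.2644
Total = $1,158.5384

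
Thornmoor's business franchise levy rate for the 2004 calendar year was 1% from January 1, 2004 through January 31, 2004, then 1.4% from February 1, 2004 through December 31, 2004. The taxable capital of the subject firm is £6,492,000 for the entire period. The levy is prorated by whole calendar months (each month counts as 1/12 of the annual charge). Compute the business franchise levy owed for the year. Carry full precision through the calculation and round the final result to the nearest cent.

January 1 – January 31, 2004: 1 month at 1% → £6,492,000 × 1% × 1/12 = £5,410.0000
February 1 – December 31, 2004: 11 months at 1.4% → £6,492,000 × 1.4% × 11/12 = £83,314.0000
Total = £88,724.0000

£88,724.00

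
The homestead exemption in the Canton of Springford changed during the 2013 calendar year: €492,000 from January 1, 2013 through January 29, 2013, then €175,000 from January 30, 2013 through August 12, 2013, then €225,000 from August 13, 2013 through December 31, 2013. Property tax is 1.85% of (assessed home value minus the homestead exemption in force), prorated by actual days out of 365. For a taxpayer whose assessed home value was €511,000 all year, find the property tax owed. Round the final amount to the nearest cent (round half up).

January 1 – January 29, 2013: 29 days, exemption €492,000 → (€511,000 − €492,000) × 1.85% × 29/365 = €27.9274
January 30 – August 12, 2013: 195 days, exemption €175,000 → (€511,000 − €175,000) × 1.85% × 195/365 = €3,320.8767
August 13 – December 31, 2013: 141 days, exemption €225,000 → (€511,000 − €225,000) × 1.85% × 141/365 = €2,043.9205
Total = €5,392.7247

€5,392.72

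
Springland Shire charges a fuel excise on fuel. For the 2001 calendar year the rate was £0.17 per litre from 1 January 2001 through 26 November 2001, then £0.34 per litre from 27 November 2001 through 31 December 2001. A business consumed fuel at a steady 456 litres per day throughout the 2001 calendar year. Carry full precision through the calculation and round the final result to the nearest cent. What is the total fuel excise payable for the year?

1 January – 26 November 2001: 330 days × 456 litres/day = 150,480 litres at £0.17/litre → £25581.60
27 November – 31 December 2001: 35 days × 456 litres/day = 15,960 litres at £0.34/litre → £5426.40

£31008.00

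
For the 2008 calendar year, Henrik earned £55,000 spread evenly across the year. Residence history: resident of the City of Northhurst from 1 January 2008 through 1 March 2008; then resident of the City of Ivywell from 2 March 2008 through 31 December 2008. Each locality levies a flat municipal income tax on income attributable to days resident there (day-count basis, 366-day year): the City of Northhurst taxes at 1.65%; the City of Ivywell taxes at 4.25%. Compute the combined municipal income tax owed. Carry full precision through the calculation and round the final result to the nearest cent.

£2,099.17

The City of Northhurst, 1 January – 1 March 2008: 61 days → £55,000 × 1.65% × 61/366 = £151.2500
The City of Ivywell, 2 March – 31 December 2008: 305 days → £55,000 × 4.25% × 305/366 = £1,947.9167
Total = £2,099.1667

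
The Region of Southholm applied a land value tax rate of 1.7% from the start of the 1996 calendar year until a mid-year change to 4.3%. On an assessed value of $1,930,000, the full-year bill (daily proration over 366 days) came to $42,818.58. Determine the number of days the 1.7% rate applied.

293 days

Let d = days at the first rate; then 366 − d days at the second rate.
$1,930,000 × [1.7%·d + 4.3%·(366−d)] / 366 = $42,818.58
Solving gives d = 293, so the new rate took effect on October 20, 1996.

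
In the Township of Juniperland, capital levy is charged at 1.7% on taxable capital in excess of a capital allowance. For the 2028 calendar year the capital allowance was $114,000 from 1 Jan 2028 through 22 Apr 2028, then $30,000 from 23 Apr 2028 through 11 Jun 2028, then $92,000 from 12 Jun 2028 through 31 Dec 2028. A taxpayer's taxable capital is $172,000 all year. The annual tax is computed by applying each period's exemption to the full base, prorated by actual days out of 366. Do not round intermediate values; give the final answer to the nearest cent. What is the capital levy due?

1 Jan – 22 Apr 2028: 113 days, exemption $114,000 → ($172,000 − $114,000) × 1.7% × 113/366 = $304.4208
23 Apr – 11 Jun 2028: 50 days, exemption $30,000 → ($172,000 − $30,000) × 1.7% × 50/366 = $329.7814
12 Jun – 31 Dec 2028: 203 days, exemption $92,000 → ($172,000 − $92,000) × 1.7% × 203/366 = $754.3169
Total = $1,388.5191

$1,388.52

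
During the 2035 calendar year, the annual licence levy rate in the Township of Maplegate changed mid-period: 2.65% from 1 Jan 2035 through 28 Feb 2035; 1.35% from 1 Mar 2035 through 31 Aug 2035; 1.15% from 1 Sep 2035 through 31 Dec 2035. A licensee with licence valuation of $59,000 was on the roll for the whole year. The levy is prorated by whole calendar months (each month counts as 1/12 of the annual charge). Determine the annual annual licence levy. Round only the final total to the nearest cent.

$885.00

1 Jan – 28 Feb 2035: 2 months at 2.65% → $59,000 × 2.65% × 2/12 = $260.5833
1 Mar – 31 Aug 2035: 6 months at 1.35% → $59,000 × 1.35% × 6/12 = $398.2500
1 Sep – 31 Dec 2035: 4 months at 1.15% → $59,000 × 1.15% × 4/12 = $226.1667
Total = $885.0000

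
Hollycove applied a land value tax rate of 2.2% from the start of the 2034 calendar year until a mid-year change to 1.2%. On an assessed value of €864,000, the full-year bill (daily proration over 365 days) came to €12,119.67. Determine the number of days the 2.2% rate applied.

74 days

Let d = days at the first rate; then 365 − d days at the second rate.
€864,000 × [2.2%·d + 1.2%·(365−d)] / 365 = €12,119.67
Solving gives d = 74, so the new rate took effect on March 16, 2034.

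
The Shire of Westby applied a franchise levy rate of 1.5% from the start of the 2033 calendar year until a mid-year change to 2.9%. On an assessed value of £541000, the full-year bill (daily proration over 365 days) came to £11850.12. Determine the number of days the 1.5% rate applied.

Let d = days at the first rate; then 365 − d days at the second rate.
£541000 × [1.5%·d + 2.9%·(365−d)] / 365 = £11850.12
Solving gives d = 185, so the new rate took effect on 5 Jul 2033.

185 days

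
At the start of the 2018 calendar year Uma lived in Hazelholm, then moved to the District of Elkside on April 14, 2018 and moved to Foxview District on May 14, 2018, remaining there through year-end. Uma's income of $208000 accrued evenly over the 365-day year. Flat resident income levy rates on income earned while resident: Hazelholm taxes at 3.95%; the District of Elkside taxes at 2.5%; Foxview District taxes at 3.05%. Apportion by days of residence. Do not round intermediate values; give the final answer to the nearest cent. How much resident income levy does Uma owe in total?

Hazelholm, January 1 – April 13, 2018: 103 days → $208000 × 3.95% × 103/365 = $2318.4877
The District of Elkside, April 14 – May 13, 2018: 30 days → $208000 × 2.5% × 30/365 = $427.3973
Foxview District, May 14 – December 31, 2018: 232 days → $208000 × 3.05% × 232/365 = $4032.3507
Total = $6778.2356

$6778.24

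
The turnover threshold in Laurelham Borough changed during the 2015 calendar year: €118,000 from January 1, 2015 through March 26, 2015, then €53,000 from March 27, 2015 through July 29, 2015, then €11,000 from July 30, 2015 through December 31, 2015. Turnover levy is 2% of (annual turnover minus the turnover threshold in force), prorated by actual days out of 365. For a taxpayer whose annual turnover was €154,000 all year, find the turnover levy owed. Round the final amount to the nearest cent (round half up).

January 1 – March 26, 2015: 85 days, exemption €118,000 → (€154,000 − €118,000) × 2% × 85/365 = €167.6712
March 27 – July 29, 2015: 125 days, exemption €53,000 → (€154,000 − €53,000) × 2% × 125/365 = €691.7808
July 30 – December 31, 2015: 155 days, exemption €11,000 → (€154,000 − €11,000) × 2% × 155/365 = €1,214.5205
Total = €2,073.9726

€2,073.97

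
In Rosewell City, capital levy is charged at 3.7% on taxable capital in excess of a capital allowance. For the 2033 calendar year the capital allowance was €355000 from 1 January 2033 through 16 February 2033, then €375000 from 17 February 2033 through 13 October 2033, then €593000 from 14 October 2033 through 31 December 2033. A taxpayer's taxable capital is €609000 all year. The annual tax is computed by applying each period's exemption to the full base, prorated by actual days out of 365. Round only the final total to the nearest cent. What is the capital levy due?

1 January – 16 February 2033: 47 days, exemption €355000 → (€609000 − €355000) × 3.7% × 47/365 = €1210.1534
17 February – 13 October 2033: 239 days, exemption €375000 → (€609000 − €375000) × 3.7% × 239/365 = €5669.2110
14 October – 31 December 2033: 79 days, exemption €593000 → (€609000 − €593000) × 3.7% × 79/365 = €128.1315
Total = €7007.4959

€7007.50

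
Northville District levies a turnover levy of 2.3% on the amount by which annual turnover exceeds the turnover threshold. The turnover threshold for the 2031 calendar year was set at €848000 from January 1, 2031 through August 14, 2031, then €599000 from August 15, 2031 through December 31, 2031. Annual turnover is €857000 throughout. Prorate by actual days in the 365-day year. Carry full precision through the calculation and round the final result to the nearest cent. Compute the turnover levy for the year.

January 1 – August 14, 2031: 226 days, exemption €848000 → (€857000 − €848000) × 2.3% × 226/365 = €128.1699
August 15 – December 31, 2031: 139 days, exemption €599000 → (€857000 − €599000) × 2.3% × 139/365 = €2259.7973
Total = €2387.9671

€2387.97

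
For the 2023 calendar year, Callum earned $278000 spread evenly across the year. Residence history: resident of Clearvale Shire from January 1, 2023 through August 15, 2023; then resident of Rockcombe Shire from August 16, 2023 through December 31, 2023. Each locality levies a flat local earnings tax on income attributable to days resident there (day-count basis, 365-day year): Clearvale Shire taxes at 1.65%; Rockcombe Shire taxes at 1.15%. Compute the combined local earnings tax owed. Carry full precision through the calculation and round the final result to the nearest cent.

Clearvale Shire, January 1 – August 15, 2023: 227 days → $278000 × 1.65% × 227/365 = $2852.7370
Rockcombe Shire, August 16 – December 31, 2023: 138 days → $278000 × 1.15% × 138/365 = $1208.7288
Total = $4061.4658

$4061.47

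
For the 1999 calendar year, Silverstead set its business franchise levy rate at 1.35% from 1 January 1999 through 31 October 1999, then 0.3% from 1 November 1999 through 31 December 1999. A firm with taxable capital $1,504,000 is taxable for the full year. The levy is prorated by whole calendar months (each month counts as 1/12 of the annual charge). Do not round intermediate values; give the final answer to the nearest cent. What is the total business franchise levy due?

$17,672.00

1 January – 31 October 1999: 10 months at 1.35% → $1,504,000 × 1.35% × 10/12 = $16,920.0000
1 November – 31 December 1999: 2 months at 0.3% → $1,504,000 × 0.3% × 2/12 = $752.0000
Total = $17,672.0000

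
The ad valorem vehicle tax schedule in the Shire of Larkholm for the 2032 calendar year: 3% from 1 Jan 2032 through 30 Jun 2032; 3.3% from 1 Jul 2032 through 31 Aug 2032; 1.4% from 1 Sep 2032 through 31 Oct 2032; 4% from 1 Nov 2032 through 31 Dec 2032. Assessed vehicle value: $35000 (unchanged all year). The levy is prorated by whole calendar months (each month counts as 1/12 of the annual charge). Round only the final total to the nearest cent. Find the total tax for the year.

$1032.50

1 Jan – 30 Jun 2032: 6 months at 3% → $35000 × 3% × 6/12 = $525.0000
1 Jul – 31 Aug 2032: 2 months at 3.3% → $35000 × 3.3% × 2/12 = $192.5000
1 Sep – 31 Oct 2032: 2 months at 1.4% → $35000 × 1.4% × 2/12 = $81.6667
1 Nov – 31 Dec 2032: 2 months at 4% → $35000 × 4% × 2/12 = $233.3333
Total = $1032.5000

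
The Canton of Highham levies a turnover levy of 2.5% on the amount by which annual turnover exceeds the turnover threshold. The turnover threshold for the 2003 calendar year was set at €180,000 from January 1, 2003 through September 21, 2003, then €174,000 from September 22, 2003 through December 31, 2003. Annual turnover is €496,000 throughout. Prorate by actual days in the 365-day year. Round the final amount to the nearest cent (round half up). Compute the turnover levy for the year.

January 1 – September 21, 2003: 264 days, exemption €180,000 → (€496,000 − €180,000) × 2.5% × 264/365 = €5,713.9726
September 22 – December 31, 2003: 101 days, exemption €174,000 → (€496,000 − €174,000) × 2.5% × 101/365 = €2,227.5342
Total = €7,941.5068

€7,941.51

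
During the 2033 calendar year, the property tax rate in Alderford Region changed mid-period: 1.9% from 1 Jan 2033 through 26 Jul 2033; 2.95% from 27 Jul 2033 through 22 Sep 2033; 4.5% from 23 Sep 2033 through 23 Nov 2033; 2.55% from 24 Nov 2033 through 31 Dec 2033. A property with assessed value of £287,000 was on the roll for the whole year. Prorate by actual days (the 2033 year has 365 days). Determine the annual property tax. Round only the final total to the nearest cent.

1 Jan – 26 Jul 2033: 207 days at 1.9% → £287,000 × 1.9% × 207/365 = £3,092.5233
27 Jul – 22 Sep 2033: 58 days at 2.95% → £287,000 × 2.95% × 58/365 = £1,345.3616
23 Sep – 23 Nov 2033: 62 days at 4.5% → £287,000 × 4.5% × 62/365 = £2,193.7808
24 Nov – 31 Dec 2033: 38 days at 2.55% → £287,000 × 2.55% × 38/365 = £761.9260
Total = £7,393.5918

£7,393.59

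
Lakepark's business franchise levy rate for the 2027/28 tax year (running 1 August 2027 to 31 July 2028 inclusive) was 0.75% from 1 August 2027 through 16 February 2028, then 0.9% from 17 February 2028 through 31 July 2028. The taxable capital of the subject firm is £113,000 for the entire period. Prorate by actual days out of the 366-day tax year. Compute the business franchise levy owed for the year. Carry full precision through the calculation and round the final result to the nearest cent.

£924.38

1 August 2027 – 16 February 2028: 200 days at 0.75% → £113,000 × 0.75% × 200/366 = £463.1148
17 February – 31 July 2028: 166 days at 0.9% → £113,000 × 0.9% × 166/366 = £461.2623
Total = £924.3770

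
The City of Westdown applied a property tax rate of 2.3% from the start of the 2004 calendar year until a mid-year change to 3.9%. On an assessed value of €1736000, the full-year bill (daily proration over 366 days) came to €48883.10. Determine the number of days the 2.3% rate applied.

248 days

Let d = days at the first rate; then 366 − d days at the second rate.
€1736000 × [2.3%·d + 3.9%·(366−d)] / 366 = €48883.10
Solving gives d = 248, so the new rate took effect on 5 September 2004.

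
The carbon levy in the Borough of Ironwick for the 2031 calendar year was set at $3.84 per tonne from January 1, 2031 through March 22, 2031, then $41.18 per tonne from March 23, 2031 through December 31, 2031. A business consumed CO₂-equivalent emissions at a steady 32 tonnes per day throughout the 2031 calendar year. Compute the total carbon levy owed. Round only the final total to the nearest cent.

$384197.12

January 1 – March 22, 2031: 81 days × 32 tonnes/day = 2,592 tonnes at $3.84/tonne → $9953.28
March 23 – December 31, 2031: 284 days × 32 tonnes/day = 9,088 tonnes at $41.18/tonne → $374243.84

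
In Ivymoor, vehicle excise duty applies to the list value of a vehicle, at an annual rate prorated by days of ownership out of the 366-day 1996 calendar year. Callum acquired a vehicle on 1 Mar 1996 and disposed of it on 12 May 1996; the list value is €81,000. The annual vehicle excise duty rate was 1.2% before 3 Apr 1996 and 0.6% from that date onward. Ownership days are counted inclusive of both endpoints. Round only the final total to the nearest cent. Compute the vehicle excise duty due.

1 Mar – 2 Apr 1996: 33 days at 1.2% → €81,000 × 1.2% × 33/366 = €87.6393
3 Apr – 12 May 1996: 40 days at 0.6% → €81,000 × 0.6% × 40/366 = €53.1148
Total = €140.7541

€140.75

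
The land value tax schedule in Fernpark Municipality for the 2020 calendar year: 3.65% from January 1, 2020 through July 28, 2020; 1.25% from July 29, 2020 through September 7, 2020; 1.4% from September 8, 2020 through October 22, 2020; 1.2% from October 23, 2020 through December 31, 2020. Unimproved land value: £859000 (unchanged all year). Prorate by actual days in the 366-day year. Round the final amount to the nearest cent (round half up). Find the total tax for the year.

January 1 – July 28, 2020: 210 days at 3.65% → £859000 × 3.65% × 210/366 = £17989.7131
July 29 – September 7, 2020: 41 days at 1.25% → £859000 × 1.25% × 41/366 = £1202.8347
September 8 – October 22, 2020: 45 days at 1.4% → £859000 × 1.4% × 45/366 = £1478.6066
October 23 – December 31, 2020: 70 days at 1.2% → £859000 × 1.2% × 70/366 = £1971.4754
Total = £22642.6298

£22642.63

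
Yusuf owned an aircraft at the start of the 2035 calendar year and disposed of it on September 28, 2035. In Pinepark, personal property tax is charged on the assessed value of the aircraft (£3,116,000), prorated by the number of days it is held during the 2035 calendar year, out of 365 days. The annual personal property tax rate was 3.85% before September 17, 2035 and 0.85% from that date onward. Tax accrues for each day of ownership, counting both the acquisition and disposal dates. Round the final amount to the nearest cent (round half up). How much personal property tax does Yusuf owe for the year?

£85,997.33

January 1 – September 16, 2035: 259 days at 3.85% → £3,116,000 × 3.85% × 259/365 = £85,126.5589
September 17 – September 28, 2035: 12 days at 0.85% → £3,116,000 × 0.85% × 12/365 = £870.7726
Total = £85,997.3315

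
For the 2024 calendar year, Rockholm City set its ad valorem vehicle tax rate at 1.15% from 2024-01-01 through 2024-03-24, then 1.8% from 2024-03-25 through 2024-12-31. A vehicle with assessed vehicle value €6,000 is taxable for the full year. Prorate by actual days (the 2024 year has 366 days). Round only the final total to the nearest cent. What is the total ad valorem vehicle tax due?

€99.05

2024-01-01 to 2024-03-24: 84 days at 1.15% → €6,000 × 1.15% × 84/366 = €15.8361
2024-03-25 to 2024-12-31: 282 days at 1.8% → €6,000 × 1.8% × 282/366 = €83.2131
Total = €99.0492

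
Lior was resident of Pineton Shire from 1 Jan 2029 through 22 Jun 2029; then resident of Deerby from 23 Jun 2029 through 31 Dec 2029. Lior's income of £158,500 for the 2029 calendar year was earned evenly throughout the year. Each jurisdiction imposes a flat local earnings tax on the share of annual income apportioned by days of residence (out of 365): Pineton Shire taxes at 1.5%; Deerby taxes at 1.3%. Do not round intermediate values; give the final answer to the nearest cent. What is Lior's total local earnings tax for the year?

Pineton Shire, 1 Jan – 22 Jun 2029: 173 days → £158,500 × 1.5% × 173/365 = £1,126.8699
Deerby, 23 Jun – 31 Dec 2029: 192 days → £158,500 × 1.3% × 192/365 = £1,083.8795
Total = £2,210.7493

£2,210.75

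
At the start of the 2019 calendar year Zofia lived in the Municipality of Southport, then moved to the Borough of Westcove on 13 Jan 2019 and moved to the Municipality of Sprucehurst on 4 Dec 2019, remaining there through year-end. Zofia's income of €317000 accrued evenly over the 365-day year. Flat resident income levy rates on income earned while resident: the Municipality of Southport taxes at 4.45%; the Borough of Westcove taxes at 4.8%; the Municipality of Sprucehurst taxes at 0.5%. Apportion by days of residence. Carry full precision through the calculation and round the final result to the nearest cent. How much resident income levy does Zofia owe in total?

€14133.86

The Municipality of Southport, 1 Jan – 12 Jan 2019: 12 days → €317000 × 4.45% × 12/365 = €463.7753
The Borough of Westcove, 13 Jan – 3 Dec 2019: 325 days → €317000 × 4.8% × 325/365 = €13548.4932
The Municipality of Sprucehurst, 4 Dec – 31 Dec 2019: 28 days → €317000 × 0.5% × 28/365 = €121.5890
Total = €14133.8575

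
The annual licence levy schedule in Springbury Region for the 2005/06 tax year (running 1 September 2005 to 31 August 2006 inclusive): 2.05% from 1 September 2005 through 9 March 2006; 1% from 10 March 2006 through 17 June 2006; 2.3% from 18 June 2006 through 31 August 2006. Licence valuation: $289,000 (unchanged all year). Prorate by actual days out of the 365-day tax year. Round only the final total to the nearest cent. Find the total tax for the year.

1 September 2005 – 9 March 2006: 190 days at 2.05% → $289,000 × 2.05% × 190/365 = $3,083.9863
10 March – 17 June 2006: 100 days at 1% → $289,000 × 1% × 100/365 = $791.7808
18 June – 31 August 2006: 75 days at 2.3% → $289,000 × 2.3% × 75/365 = $1,365.8219
Total = $5,241.5890

$5,241.59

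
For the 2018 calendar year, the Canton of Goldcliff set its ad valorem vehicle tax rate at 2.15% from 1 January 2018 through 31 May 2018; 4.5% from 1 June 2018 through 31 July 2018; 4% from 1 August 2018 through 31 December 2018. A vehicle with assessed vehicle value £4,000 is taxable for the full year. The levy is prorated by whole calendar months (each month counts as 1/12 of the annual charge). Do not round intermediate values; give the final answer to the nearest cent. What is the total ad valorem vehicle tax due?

1 January – 31 May 2018: 5 months at 2.15% → £4,000 × 2.15% × 5/12 = £35.8333
1 June – 31 July 2018: 2 months at 4.5% → £4,000 × 4.5% × 2/12 = £30.0000
1 August – 31 December 2018: 5 months at 4% → £4,000 × 4% × 5/12 = £66.6667
Total = £132.5000

£132.50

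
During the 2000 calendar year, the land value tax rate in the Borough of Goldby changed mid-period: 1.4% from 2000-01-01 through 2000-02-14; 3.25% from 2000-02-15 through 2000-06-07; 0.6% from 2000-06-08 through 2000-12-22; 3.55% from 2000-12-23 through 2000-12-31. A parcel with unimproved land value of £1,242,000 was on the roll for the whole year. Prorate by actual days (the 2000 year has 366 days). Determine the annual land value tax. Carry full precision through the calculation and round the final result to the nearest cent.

2000-01-01 to 2000-02-14: 45 days at 1.4% → £1,242,000 × 1.4% × 45/366 = £2,137.8689
2000-02-15 to 2000-06-07: 114 days at 3.25% → £1,242,000 × 3.25% × 114/366 = £12,572.7049
2000-06-08 to 2000-12-22: 198 days at 0.6% → £1,242,000 × 0.6% × 198/366 = £4,031.4098
2000-12-23 to 2000-12-31: 9 days at 3.55% → £1,242,000 × 3.55% × 9/366 = £1,084.2049
Total = £19,826.1885

£19,826.19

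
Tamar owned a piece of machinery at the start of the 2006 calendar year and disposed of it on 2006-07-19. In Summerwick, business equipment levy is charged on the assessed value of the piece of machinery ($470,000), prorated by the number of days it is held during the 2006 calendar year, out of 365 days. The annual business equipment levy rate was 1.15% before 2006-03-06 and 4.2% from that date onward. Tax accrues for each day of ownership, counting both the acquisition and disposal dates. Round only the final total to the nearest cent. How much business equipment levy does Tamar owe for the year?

2006-01-01 to 2006-03-05: 64 days at 1.15% → $470,000 × 1.15% × 64/365 = $947.7260
2006-03-06 to 2006-07-19: 136 days at 4.2% → $470,000 × 4.2% × 136/365 = $7,355.1781
Total = $8,302.9041

$8,302.90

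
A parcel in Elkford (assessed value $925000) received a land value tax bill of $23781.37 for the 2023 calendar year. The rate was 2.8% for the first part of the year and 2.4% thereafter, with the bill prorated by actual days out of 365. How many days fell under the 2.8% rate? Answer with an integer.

156 days

Let d = days at the first rate; then 365 − d days at the second rate.
$925000 × [2.8%·d + 2.4%·(365−d)] / 365 = $23781.37
Solving gives d = 156, so the new rate took effect on 6 Jun 2023.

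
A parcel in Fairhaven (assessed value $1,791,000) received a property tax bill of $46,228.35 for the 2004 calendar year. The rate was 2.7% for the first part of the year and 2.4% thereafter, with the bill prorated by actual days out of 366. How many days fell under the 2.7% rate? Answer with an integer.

221 days

Let d = days at the first rate; then 366 − d days at the second rate.
$1,791,000 × [2.7%·d + 2.4%·(366−d)] / 366 = $46,228.35
Solving gives d = 221, so the new rate took effect on 9 August 2004.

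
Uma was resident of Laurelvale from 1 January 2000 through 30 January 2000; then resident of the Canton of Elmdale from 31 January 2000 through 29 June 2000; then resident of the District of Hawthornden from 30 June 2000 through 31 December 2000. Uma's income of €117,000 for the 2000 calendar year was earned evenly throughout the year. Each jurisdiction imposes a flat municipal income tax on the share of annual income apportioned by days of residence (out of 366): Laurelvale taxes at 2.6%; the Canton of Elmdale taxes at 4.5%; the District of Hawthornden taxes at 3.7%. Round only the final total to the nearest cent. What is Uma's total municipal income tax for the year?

Laurelvale, 1 January – 30 January 2000: 30 days → €117,000 × 2.6% × 30/366 = €249.3443
The Canton of Elmdale, 31 January – 29 June 2000: 151 days → €117,000 × 4.5% × 151/366 = €2,172.1721
The District of Hawthornden, 30 June – 31 December 2000: 185 days → €117,000 × 3.7% × 185/366 = €2,188.1557
Total = €4,609.6721

€4,609.67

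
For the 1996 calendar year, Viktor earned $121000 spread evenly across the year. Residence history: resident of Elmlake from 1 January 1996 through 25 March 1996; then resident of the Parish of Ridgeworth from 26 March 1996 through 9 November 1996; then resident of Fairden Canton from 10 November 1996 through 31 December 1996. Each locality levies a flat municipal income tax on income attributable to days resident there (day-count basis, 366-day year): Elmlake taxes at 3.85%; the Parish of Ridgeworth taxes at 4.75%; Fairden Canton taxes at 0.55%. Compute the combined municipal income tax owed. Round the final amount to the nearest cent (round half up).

$4772.56

Elmlake, 1 January – 25 March 1996: 85 days → $121000 × 3.85% × 85/366 = $1081.8921
The Parish of Ridgeworth, 26 March – 9 November 1996: 229 days → $121000 × 4.75% × 229/366 = $3596.1134
Fairden Canton, 10 November – 31 December 1996: 52 days → $121000 × 0.55% × 52/366 = $94.5519
Total = $4772.5574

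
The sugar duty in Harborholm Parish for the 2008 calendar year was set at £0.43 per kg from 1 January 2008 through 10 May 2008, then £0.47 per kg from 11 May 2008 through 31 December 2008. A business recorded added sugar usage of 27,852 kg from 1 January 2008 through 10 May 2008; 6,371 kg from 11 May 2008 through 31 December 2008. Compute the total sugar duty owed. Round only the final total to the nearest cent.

1 January – 10 May 2008: 27,852 kg at £0.43/kg → £11,976.36
11 May – 31 December 2008: 6,371 kg at £0.47/kg → £2,994.37

£14,970.73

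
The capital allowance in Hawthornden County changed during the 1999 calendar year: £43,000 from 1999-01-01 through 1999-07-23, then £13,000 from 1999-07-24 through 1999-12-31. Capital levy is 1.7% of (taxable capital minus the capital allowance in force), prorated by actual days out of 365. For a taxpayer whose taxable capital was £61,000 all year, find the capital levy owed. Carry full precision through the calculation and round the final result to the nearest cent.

£530.96

1999-01-01 to 1999-07-23: 204 days, exemption £43,000 → (£61,000 − £43,000) × 1.7% × 204/365 = £171.0247
1999-07-24 to 1999-12-31: 161 days, exemption £13,000 → (£61,000 − £13,000) × 1.7% × 161/365 = £359.9342
Total = £530.9589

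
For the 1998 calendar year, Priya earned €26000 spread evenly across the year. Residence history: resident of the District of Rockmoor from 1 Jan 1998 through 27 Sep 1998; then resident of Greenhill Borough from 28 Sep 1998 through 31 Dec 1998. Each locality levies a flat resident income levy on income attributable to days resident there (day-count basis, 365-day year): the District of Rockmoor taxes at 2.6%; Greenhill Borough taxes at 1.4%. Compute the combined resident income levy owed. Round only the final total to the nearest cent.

The District of Rockmoor, 1 Jan – 27 Sep 1998: 270 days → €26000 × 2.6% × 270/365 = €500.0548
Greenhill Borough, 28 Sep – 31 Dec 1998: 95 days → €26000 × 1.4% × 95/365 = €94.7397
Total = €594.7945

€594.79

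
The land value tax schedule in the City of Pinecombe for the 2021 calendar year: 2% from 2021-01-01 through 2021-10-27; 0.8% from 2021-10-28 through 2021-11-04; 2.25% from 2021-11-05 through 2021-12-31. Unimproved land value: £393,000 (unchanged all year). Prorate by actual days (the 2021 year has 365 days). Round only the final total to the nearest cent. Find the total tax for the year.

£7,910.07

2021-01-01 to 2021-10-27: 300 days at 2% → £393,000 × 2% × 300/365 = £6,460.2740
2021-10-28 to 2021-11-04: 8 days at 0.8% → £393,000 × 0.8% × 8/365 = £68.9096
2021-11-05 to 2021-12-31: 57 days at 2.25% → £393,000 × 2.25% × 57/365 = £1,380.8836
Total = £7,910.0671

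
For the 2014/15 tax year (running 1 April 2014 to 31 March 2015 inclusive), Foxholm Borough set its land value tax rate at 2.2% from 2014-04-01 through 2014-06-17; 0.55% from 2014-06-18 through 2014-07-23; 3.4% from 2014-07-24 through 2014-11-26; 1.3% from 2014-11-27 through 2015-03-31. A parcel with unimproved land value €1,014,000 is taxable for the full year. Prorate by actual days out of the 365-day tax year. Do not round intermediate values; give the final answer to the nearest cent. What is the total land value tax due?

2014-04-01 to 2014-06-17: 78 days at 2.2% → €1,014,000 × 2.2% × 78/365 = €4,767.1890
2014-06-18 to 2014-07-23: 36 days at 0.55% → €1,014,000 × 0.55% × 36/365 = €550.0603
2014-07-24 to 2014-11-26: 126 days at 3.4% → €1,014,000 × 3.4% × 126/365 = €11,901.3041
2014-11-27 to 2015-03-31: 125 days at 1.3% → €1,014,000 × 1.3% × 125/365 = €4,514.3836
Total = €21,732.9370

€21,732.94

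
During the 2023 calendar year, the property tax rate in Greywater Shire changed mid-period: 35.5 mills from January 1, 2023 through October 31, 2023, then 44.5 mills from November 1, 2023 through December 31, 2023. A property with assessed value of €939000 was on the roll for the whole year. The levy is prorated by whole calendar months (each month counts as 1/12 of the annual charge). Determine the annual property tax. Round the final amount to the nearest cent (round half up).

January 1 – October 31, 2023: 10 months at 35.5 mills → €939000 × 3.55% × 10/12 = €27778.7500
November 1 – December 31, 2023: 2 months at 44.5 mills → €939000 × 4.45% × 2/12 = €6964.2500
Total = €34743.0000

€34743.00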